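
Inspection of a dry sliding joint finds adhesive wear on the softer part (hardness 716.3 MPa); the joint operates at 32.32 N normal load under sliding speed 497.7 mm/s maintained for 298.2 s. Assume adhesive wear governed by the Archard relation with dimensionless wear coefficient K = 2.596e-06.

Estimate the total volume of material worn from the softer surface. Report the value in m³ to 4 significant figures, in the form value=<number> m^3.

The algebra carries exact precision, and the intermediates are displayed rounded; a lone final rounding to four significant digits.
Convert: Sliding speed v = 497.7 mm/s = 0.4977 m/s. Path length L = v·t = 0.4977 m/s × 298.2 s = 148.4 m.
Convert: Hardness H = 716.3 MPa = 7.163e+08 Pa.
As SI base values: W = 32.32 N, H = 7.163e+08 Pa, K = 2.596e-06.
By Archard's law, V = K·W·L/H = 2.596e-06 · 32.32 · 148.4 / 7.163e+08 = 1.738e-11 m³.

value=1.738e-11 m^3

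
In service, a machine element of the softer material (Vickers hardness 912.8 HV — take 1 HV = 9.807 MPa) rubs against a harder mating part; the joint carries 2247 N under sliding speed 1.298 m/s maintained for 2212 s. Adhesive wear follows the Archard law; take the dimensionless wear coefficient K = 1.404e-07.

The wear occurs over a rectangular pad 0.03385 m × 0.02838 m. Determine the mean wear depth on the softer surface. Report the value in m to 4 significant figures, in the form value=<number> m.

Intermediate values are displayed rounded — all working math maintains full float precision, and one final rounding, at 4 significant figures.
Sliding distance L = v·t = 1.298 m/s × 2212 s = 2871 m.
Hardness H = 912.8 HV × 9.807 MPa/HV = 8952 MPa = 8.952e+09 Pa.
Contact area A = 0.03385 m × 0.02838 m = 9.607e-04 m².
In SI base units: W = 2247 N, H = 8.952e+09 Pa, K = 1.404e-07.
Volume removed: V = K·W·L/H = 1.404e-07 · 2247 · 2871 / 8.952e+09 = 1.012e-10 m³.
Mean depth h = V/A = 1.012e-10 / 9.607e-04 = 1.053e-07 m.

value=1.053e-07 m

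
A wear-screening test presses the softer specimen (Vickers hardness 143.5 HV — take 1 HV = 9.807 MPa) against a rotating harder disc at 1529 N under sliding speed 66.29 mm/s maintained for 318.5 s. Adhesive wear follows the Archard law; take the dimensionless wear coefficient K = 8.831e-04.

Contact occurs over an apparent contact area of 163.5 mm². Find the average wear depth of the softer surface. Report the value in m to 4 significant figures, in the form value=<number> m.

Each operation holds full float precision — displayed values are rounded, and rounded just once to 4 significant digits.
Sliding speed v = 66.29 mm/s = 0.06629 m/s. Total distance L = v·t = 0.06629 m/s × 318.5 s = 21.11 m.
Hardness H = 143.5 HV × 9.807 MPa/HV = 1407 MPa = 1.407e+09 Pa.
Contact area A = 163.5 mm² = 1.635e-04 m².
In SI base units: W = 1529 N, H = 1.407e+09 Pa, K = 8.831e-04.
The Archard volume V = K·W·L/H = 8.831e-04 · 1529 · 21.11 / 1.407e+09 = 2.026e-08 m³.
Depth of wear h = V/A = 2.026e-08 / 1.635e-04 = 1.239e-04 m.

value=1.239e-04 m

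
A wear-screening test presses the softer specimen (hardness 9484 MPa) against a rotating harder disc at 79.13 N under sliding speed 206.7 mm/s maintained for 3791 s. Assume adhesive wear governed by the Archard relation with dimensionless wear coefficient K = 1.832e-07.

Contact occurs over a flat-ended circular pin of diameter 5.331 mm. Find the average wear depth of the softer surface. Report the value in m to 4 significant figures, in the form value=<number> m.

value=5.366e-08 m

Intermediates are displayed rounded; all arithmetic holds exact precision, and one last rounding: four significant figures.
Sliding speed v = 206.7 mm/s = 0.2067 m/s. Path length L = v·t = 0.2067 m/s × 3791 s = 783.6 m.
Hardness H = 9484 MPa = 9.484e+09 Pa.
Pin diameter d = 5.331 mm = 0.005331 m. Contact area A = π·d²/4 = π·(0.005331 m)²/4 = 2.232e-05 m².
In SI base units, W = 79.13 N, H = 9.484e+09 Pa, K = 1.832e-07.
Archard volume V = K·W·L/H = 1.832e-07 · 79.13 · 783.6 / 9.484e+09 = 1.198e-12 m³.
Wear depth h = V/A = 1.198e-12 / 2.232e-05 = 5.366e-08 m.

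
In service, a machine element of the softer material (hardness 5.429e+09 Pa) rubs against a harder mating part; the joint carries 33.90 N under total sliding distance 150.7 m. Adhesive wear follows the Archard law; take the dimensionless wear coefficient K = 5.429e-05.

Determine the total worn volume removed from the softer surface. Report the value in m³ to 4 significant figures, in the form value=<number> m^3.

Intermediates appear rounded — the computation runs at full float precision, and rounded just once to 4 significant digits.
In SI base units: W = 33.90 N, H = 5.429e+09 Pa, K = 5.429e-05.
By Archard's law, V = K·W·L/H = 5.429e-05 · 33.90 · 150.7 / 5.429e+09 = 5.109e-11 m³.

value=5.109e-11 m^3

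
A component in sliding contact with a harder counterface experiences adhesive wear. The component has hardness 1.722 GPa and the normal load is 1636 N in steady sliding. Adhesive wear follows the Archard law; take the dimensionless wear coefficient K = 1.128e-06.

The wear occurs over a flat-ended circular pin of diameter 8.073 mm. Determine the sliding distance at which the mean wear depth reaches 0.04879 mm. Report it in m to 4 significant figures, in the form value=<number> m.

Each operation maintains full precision, and quoted intermediates are rounded — rounded once at the end to 4 significant digits.
Convert: Hardness H = 1.722 GPa = 1.722e+09 Pa.
Convert: Pin diameter d = 8.073 mm = 0.008073 m. Contact area A = π·d²/4 = π·(0.008073 m)²/4 = 5.119e-05 m².
Convert: Depth limit h_lim = 0.04879 mm = 4.879e-05 m.
As SI base values: W = 1636 N, H = 1.722e+09 Pa, K = 1.128e-06.
Allowed volume V_lim = h_lim·A = 4.879e-05 · 5.119e-05 = 2.497e-09 m³.
Thus life L = V_lim·H/(K·W) = 2.497e-09 · 1.722e+09 / (1.128e-06 · 1636) = 2330 m.

value=2330 m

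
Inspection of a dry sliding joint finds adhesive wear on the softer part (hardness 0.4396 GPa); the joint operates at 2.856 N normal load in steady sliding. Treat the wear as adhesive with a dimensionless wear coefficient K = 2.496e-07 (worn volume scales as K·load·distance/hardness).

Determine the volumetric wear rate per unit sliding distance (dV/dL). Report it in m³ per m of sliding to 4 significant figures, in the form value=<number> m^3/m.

The algebra carries exact precision — intermediates are shown rounded; one final rounding, at 4 significant figures.
Convert: Hardness H = 0.4396 GPa = 4.396e+08 Pa.
As SI base values: W = 2.856 N, H = 4.396e+08 Pa, K = 2.496e-07.
Volumetric rate dV/dL = K·W/H: 2.496e-07 · 2.856 / 4.396e+08 = 1.622e-15 m³/m.

value=1.622e-15 m^3/m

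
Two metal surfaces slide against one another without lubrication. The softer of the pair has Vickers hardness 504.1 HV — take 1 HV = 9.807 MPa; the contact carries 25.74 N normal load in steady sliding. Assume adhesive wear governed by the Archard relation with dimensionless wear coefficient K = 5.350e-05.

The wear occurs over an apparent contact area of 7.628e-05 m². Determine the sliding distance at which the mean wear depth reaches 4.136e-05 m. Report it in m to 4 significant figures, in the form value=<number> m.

value=1.133e+04 m

Intermediates are displayed rounded — the computation carries full precision — one last rounding, at four significant digits.
Hardness H = 504.1 HV × 9.807 MPa/HV = 4944 MPa = 4.944e+09 Pa.
Restated in SI base units: W = 25.74 N, H = 4.944e+09 Pa, K = 5.350e-05.
Permissible volume V_lim = h_lim·A = 4.136e-05 · 7.628e-05 = 3.155e-09 m³.
Life L = V_lim·H/(K·W) = 3.155e-09 · 4.944e+09 / (5.350e-05 · 25.74) = 1.133e+04 m.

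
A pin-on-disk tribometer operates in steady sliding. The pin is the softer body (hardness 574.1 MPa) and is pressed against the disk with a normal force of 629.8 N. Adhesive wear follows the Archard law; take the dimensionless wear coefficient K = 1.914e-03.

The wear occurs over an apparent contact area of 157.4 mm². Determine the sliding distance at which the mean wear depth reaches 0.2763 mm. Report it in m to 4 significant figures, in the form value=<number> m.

The intermediates are displayed rounded. Every step keeps full float precision. Rounded just once to four significant figures.
Hardness H = 574.1 MPa = 5.741e+08 Pa.
Contact area A = 157.4 mm² = 1.574e-04 m².
Depth limit h_lim = 0.2763 mm = 2.763e-04 m.
As SI base values: W = 629.8 N, H = 5.741e+08 Pa, K = 1.914e-03.
Limit volume V_lim = h_lim·A = 2.763e-04 · 1.574e-04 = 4.349e-08 m³.
So the life L = V_lim·H/(K·W) = 4.349e-08 · 5.741e+08 / (1.914e-03 · 629.8) = 20.71 m.

value=20.71 m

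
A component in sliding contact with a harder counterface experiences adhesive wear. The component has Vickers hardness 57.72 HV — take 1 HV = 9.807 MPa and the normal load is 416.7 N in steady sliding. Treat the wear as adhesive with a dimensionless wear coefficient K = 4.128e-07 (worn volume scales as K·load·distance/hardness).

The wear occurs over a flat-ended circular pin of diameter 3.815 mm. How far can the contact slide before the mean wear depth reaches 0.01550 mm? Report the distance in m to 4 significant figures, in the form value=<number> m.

The computation keeps exact precision — displayed values are rounded — one final rounding, at four significant figures.
Hardness H = 57.72 HV × 9.807 MPa/HV = 566.1 MPa = 5.661e+08 Pa.
Pin diameter d = 3.815 mm = 0.003815 m. Contact area A = π·d²/4 = π·(0.003815 m)²/4 = 1.143e-05 m².
Depth limit h_lim = 0.01550 mm = 1.550e-05 m.
Expressed in SI base units: W = 416.7 N, H = 5.661e+08 Pa, K = 4.128e-07.
Limit volume V_lim = h_lim·A = 1.550e-05 · 1.143e-05 = 1.772e-10 m³.
Sliding life L = V_lim·H/(K·W) = 1.772e-10 · 5.661e+08 / (4.128e-07 · 416.7) = 583.1 m.

value=583.1 m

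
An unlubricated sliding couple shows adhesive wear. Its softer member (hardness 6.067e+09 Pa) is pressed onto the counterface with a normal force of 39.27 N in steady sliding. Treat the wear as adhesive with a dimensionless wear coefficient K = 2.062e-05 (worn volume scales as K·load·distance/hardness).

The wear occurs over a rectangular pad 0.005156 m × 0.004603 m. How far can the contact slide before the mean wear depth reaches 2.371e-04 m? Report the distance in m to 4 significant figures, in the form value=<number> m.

All working math runs at full precision. The intermediates appear rounded. Rounded once at the end to four significant digits.
Convert: Contact area A = 0.005156 m × 0.004603 m = 2.373e-05 m².
As SI base values: W = 39.27 N, H = 6.067e+09 Pa, K = 2.062e-05.
Limit volume V_lim = h_lim·A = 2.371e-04 · 2.373e-05 = 5.627e-09 m³.
Inverting, life L = V_lim·H/(K·W) = 5.627e-09 · 6.067e+09 / (2.062e-05 · 39.27) = 4.216e+04 m.

value=4.216e+04 m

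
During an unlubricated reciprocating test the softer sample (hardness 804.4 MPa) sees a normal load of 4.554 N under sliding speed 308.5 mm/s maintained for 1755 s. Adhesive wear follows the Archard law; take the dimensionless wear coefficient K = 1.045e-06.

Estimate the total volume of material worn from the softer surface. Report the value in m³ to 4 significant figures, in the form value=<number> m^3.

value=3.203e-12 m^3

Intermediate values are shown rounded — the algebra carries full precision — a single final rounding to 4 significant digits.
Convert: Sliding speed v = 308.5 mm/s = 0.3085 m/s. Distance L = v·t = 0.3085 m/s × 1755 s = 541.4 m.
Convert: Hardness H = 804.4 MPa = 8.044e+08 Pa.
Expressed in SI base units: W = 4.554 N, H = 8.044e+08 Pa, K = 1.045e-06.
The Archard volume V = K·W·L/H = 1.045e-06 · 4.554 · 541.4 / 8.044e+08 = 3.203e-12 m³.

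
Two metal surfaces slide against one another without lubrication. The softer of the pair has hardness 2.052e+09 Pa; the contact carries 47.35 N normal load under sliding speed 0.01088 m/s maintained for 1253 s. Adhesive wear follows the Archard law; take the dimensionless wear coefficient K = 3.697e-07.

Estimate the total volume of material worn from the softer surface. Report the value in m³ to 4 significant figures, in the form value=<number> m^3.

All arithmetic runs at exact precision — intermediate values are printed rounded, and one final rounding to 4 significant figures.
Convert: Distance L = v·t = 0.01088 m/s × 1253 s = 13.63 m.
Restated in SI base units: W = 47.35 N, H = 2.052e+09 Pa, K = 3.697e-07.
The Archard volume V = K·W·L/H = 3.697e-07 · 47.35 · 13.63 / 2.052e+09 = 1.163e-13 m³.

value=1.163e-13 m^3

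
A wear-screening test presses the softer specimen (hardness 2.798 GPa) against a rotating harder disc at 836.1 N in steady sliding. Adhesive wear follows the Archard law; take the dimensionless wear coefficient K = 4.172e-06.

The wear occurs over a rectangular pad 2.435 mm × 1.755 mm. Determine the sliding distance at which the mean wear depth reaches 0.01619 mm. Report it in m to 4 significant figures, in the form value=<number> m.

The intermediates are printed rounded. Every step maintains full float precision; a single final rounding, at 4 significant figures.
Hardness H = 2.798 GPa = 2.798e+09 Pa.
Pad sides 2.435 mm × 1.755 mm = 0.002435 m × 0.001755 m. Contact area A = 0.002435 m × 0.001755 m = 4.273e-06 m².
Depth limit h_lim = 0.01619 mm = 1.619e-05 m.
Collected in SI base units: W = 836.1 N, H = 2.798e+09 Pa, K = 4.172e-06.
Allowed volume V_lim = h_lim·A = 1.619e-05 · 4.273e-06 = 6.919e-11 m³.
Life L = V_lim·H/(K·W) = 6.919e-11 · 2.798e+09 / (4.172e-06 · 836.1) = 55.50 m.

value=55.50 m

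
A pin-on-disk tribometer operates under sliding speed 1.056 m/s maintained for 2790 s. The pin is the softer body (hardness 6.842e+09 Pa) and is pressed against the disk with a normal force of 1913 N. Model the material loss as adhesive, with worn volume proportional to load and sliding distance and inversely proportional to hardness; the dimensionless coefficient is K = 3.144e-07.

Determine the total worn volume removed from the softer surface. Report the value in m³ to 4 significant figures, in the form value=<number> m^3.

Intermediate values appear rounded. Each operation maintains full precision, and one final rounding to four significant digits.
Convert: The distance L = v·t = 1.056 m/s × 2790 s = 2946 m.
Working in SI base units: W = 1913 N, H = 6.842e+09 Pa, K = 3.144e-07.
Worn volume V = K·W·L/H = 3.144e-07 · 1913 · 2946 / 6.842e+09 = 2.590e-10 m³.

value=2.590e-10 m^3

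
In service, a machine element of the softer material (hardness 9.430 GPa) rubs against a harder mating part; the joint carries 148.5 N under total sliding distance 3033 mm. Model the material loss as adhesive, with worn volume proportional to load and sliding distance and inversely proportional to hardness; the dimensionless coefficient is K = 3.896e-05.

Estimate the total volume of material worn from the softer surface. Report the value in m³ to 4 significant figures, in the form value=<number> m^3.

value=1.861e-12 m^3

Intermediate values are displayed rounded. The computation keeps full precision. Rounded once at the end, at 4 significant digits.
Convert: Sliding distance L = 3033 mm = 3.033 m.
Convert: Hardness H = 9.430 GPa = 9.430e+09 Pa.
Restated in SI base units: W = 148.5 N, H = 9.430e+09 Pa, K = 3.896e-05.
Apply Archard: V = K·W·L/H = 3.896e-05 · 148.5 · 3.033 / 9.430e+09 = 1.861e-12 m³.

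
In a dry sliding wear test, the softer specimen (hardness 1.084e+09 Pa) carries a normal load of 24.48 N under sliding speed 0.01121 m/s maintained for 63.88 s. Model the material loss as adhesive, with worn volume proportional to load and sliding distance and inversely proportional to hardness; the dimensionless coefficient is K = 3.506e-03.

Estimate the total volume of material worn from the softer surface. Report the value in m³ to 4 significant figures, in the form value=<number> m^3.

value=5.670e-11 m^3

Intermediates appear rounded, and each operation carries full precision, and rounded once at the end, at four significant digits.
Distance L = v·t = 0.01121 m/s × 63.88 s = 0.7161 m.
Restated in SI base units: W = 24.48 N, H = 1.084e+09 Pa, K = 3.506e-03.
The Archard volume V = K·W·L/H = 3.506e-03 · 24.48 · 0.7161 / 1.084e+09 = 5.670e-11 m³.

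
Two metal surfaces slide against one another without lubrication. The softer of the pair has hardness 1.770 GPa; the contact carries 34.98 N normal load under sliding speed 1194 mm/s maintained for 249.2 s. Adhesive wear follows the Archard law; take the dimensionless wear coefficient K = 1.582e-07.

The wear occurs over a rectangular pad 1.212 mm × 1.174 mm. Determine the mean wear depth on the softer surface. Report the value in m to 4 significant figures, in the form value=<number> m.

value=6.538e-07 m

The algebra keeps exact precision, and intermediate values are displayed rounded — one final rounding, at four significant figures.
Convert: Sliding speed v = 1194 mm/s = 1.194 m/s. Sliding distance L = v·t = 1.194 m/s × 249.2 s = 297.5 m.
Convert: Hardness H = 1.770 GPa = 1.770e+09 Pa.
Convert: Pad sides 1.212 mm × 1.174 mm = 0.001212 m × 0.001174 m. Contact area A = 0.001212 m × 0.001174 m = 1.423e-06 m².
Collected in SI base units: W = 34.98 N, H = 1.770e+09 Pa, K = 1.582e-07.
Archard relation: V = K·W·L/H = 1.582e-07 · 34.98 · 297.5 / 1.770e+09 = 9.303e-13 m³.
Mean depth h = V/A = 9.303e-13 / 1.423e-06 = 6.538e-07 m.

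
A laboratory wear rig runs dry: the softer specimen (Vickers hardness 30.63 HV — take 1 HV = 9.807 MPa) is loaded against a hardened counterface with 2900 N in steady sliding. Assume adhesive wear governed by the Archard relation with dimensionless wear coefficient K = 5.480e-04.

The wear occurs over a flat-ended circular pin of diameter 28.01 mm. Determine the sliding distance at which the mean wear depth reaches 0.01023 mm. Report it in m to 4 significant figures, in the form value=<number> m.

value=1.192 m

Each operation keeps full precision. Intermediates are shown rounded. Rounded just once, at 4 significant figures.
Hardness H = 30.63 HV × 9.807 MPa/HV = 300.4 MPa = 3.004e+08 Pa.
Pin diameter d = 28.01 mm = 0.02801 m. Contact area A = π·d²/4 = π·(0.02801 m)²/4 = 6.162e-04 m².
Depth limit h_lim = 0.01023 mm = 1.023e-05 m.
SI base units throughout: W = 2900 N, H = 3.004e+08 Pa, K = 5.480e-04.
At the depth limit, V_lim = h_lim·A = 1.023e-05 · 6.162e-04 = 6.304e-09 m³.
Inverting, life L = V_lim·H/(K·W) = 6.304e-09 · 3.004e+08 / (5.480e-04 · 2900) = 1.192 m.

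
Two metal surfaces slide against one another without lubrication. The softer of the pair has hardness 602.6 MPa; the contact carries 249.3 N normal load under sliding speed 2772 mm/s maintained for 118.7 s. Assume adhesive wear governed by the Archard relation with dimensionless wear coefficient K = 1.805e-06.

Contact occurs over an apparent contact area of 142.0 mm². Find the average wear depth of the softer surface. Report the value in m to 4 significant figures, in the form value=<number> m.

Each operation maintains full float precision, and the intermediates are displayed rounded — rounded just once, at 4 significant figures.
Sliding speed v = 2772 mm/s = 2.772 m/s. Distance covered L = v·t = 2.772 m/s × 118.7 s = 329.0 m.
Hardness H = 602.6 MPa = 6.026e+08 Pa.
Contact area A = 142.0 mm² = 1.420e-04 m².
Working in SI base units: W = 249.3 N, H = 6.026e+08 Pa, K = 1.805e-06.
Archard relation: V = K·W·L/H = 1.805e-06 · 249.3 · 329.0 / 6.026e+08 = 2.457e-10 m³.
Depth h = V/A = 2.457e-10 / 1.420e-04 = 1.730e-06 m.

value=1.730e-06 m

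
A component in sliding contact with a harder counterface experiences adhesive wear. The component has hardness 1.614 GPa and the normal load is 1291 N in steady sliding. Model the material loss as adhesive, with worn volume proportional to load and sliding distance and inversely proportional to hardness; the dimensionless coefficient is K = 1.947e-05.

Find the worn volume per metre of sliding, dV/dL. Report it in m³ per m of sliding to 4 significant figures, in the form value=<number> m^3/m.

value=1.557e-11 m^3/m

Each operation maintains full precision — intermediate values are displayed rounded; a single final rounding, at four significant digits.
Hardness H = 1.614 GPa = 1.614e+09 Pa.
Expressed in SI base units: W = 1291 N, H = 1.614e+09 Pa, K = 1.947e-05.
Sliding wear rate dV/dL = K·W/H: 1.947e-05 · 1291 / 1.614e+09 = 1.557e-11 m³/m.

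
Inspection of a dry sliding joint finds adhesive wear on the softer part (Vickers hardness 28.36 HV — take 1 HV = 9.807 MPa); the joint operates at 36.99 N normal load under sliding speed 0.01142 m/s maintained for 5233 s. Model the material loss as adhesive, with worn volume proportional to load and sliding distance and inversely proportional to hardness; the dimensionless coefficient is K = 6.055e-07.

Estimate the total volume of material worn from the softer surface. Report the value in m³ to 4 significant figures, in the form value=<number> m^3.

value=4.813e-12 m^3

The algebra maintains exact precision. Intermediates are shown rounded — one last rounding to 4 significant figures.
Sliding distance L = v·t = 0.01142 m/s × 5233 s = 59.76 m.
Hardness H = 28.36 HV × 9.807 MPa/HV = 278.1 MPa = 2.781e+08 Pa.
In SI base units: W = 36.99 N, H = 2.781e+08 Pa, K = 6.055e-07.
Wear volume V = K·W·L/H = 6.055e-07 · 36.99 · 59.76 / 2.781e+08 = 4.813e-12 m³.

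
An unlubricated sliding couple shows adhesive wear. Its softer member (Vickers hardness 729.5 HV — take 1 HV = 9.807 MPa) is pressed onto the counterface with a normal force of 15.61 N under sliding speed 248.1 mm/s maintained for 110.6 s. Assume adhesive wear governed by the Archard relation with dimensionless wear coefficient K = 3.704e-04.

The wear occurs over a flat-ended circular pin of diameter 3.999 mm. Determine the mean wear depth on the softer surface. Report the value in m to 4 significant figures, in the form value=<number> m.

value=1.766e-06 m

The intermediates appear rounded — the algebra runs at full float precision; a lone final rounding: 4 significant digits.
Convert: Sliding speed v = 248.1 mm/s = 0.2481 m/s. Path length L = v·t = 0.2481 m/s × 110.6 s = 27.44 m.
Convert: Hardness H = 729.5 HV × 9.807 MPa/HV = 7154 MPa = 7.154e+09 Pa.
Convert: Pin diameter d = 3.999 mm = 0.003999 m. Contact area A = π·d²/4 = π·(0.003999 m)²/4 = 1.256e-05 m².
As SI base values: W = 15.61 N, H = 7.154e+09 Pa, K = 3.704e-04.
Wear volume V = K·W·L/H = 3.704e-04 · 15.61 · 27.44 / 7.154e+09 = 2.218e-11 m³.
Wear depth h = V/A = 2.218e-11 / 1.256e-05 = 1.766e-06 m.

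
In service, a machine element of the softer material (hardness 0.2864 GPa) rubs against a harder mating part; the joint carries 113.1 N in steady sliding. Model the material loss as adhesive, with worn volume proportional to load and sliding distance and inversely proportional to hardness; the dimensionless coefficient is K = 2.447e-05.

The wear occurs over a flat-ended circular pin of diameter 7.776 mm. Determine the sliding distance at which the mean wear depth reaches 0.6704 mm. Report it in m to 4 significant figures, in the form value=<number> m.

All arithmetic carries exact precision, and intermediates are printed rounded; rounded just once to 4 significant digits.
Convert: Hardness H = 0.2864 GPa = 2.864e+08 Pa.
Convert: Pin diameter d = 7.776 mm = 0.007776 m. Contact area A = π·d²/4 = π·(0.007776 m)²/4 = 4.749e-05 m².
Convert: Depth limit h_lim = 0.6704 mm = 6.704e-04 m.
In SI base units, W = 113.1 N, H = 2.864e+08 Pa, K = 2.447e-05.
Volume at the limit: V_lim = h_lim·A = 6.704e-04 · 4.749e-05 = 3.184e-08 m³.
Thus life L = V_lim·H/(K·W) = 3.184e-08 · 2.864e+08 / (2.447e-05 · 113.1) = 3295 m.

value=3295 m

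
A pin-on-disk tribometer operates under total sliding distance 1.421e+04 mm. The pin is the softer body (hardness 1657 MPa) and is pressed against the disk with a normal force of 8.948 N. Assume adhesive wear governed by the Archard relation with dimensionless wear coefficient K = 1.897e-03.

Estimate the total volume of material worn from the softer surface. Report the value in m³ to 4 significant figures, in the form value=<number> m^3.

Every step keeps full precision. Intermediate values are displayed rounded, and rounded once at the end to four significant figures.
Convert: Total distance L = 1.421e+04 mm = 14.21 m.
Convert: Hardness H = 1657 MPa = 1.657e+09 Pa.
As SI base values: W = 8.948 N, H = 1.657e+09 Pa, K = 1.897e-03.
The Archard volume V = K·W·L/H = 1.897e-03 · 8.948 · 14.21 / 1.657e+09 = 1.456e-10 m³.

value=1.456e-10 m^3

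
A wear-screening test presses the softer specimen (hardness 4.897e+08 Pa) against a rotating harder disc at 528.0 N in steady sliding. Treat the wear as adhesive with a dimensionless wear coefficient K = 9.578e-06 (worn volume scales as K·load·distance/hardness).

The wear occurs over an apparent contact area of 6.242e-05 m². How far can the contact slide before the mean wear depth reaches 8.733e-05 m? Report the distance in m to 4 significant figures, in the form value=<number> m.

The intermediates appear rounded. All arithmetic maintains exact precision. Rounded once at the end: four significant figures.
Collected in SI base units: W = 528.0 N, H = 4.897e+08 Pa, K = 9.578e-06.
Volume at the limit: V_lim = h_lim·A = 8.733e-05 · 6.242e-05 = 5.451e-09 m³.
Inverting, life L = V_lim·H/(K·W) = 5.451e-09 · 4.897e+08 / (9.578e-06 · 528.0) = 527.8 m.

value=527.8 m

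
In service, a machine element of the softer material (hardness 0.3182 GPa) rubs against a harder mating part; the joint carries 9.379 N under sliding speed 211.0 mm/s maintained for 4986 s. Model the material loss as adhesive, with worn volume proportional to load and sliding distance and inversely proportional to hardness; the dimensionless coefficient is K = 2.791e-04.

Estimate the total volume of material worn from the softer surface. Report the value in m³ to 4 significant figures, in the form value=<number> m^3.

value=8.655e-09 m^3

Intermediate values are shown rounded — the algebra keeps full float precision — one final rounding: four significant digits.
Convert: Sliding speed v = 211.0 mm/s = 0.2110 m/s. Distance L = v·t = 0.2110 m/s × 4986 s = 1052 m.
Convert: Hardness H = 0.3182 GPa = 3.182e+08 Pa.
In SI base units: W = 9.379 N, H = 3.182e+08 Pa, K = 2.791e-04.
Archard relation: V = K·W·L/H = 2.791e-04 · 9.379 · 1052 / 3.182e+08 = 8.655e-09 m³.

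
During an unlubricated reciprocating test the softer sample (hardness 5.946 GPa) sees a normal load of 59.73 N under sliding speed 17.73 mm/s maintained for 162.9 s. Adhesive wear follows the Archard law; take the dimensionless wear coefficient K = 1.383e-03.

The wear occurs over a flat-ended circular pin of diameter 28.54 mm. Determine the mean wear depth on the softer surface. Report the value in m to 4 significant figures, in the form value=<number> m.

Intermediates appear rounded — each operation holds full precision; one final rounding to 4 significant figures.
Convert: Sliding speed v = 17.73 mm/s = 0.01773 m/s. Total distance L = v·t = 0.01773 m/s × 162.9 s = 2.888 m.
Convert: Hardness H = 5.946 GPa = 5.946e+09 Pa.
Convert: Pin diameter d = 28.54 mm = 0.02854 m. Contact area A = π·d²/4 = π·(0.02854 m)²/4 = 6.397e-04 m².
Working in SI base units: W = 59.73 N, H = 5.946e+09 Pa, K = 1.383e-03.
Apply Archard: V = K·W·L/H = 1.383e-03 · 59.73 · 2.888 / 5.946e+09 = 4.013e-11 m³.
Mean depth h = V/A = 4.013e-11 / 6.397e-04 = 6.272e-08 m.

value=6.272e-08 m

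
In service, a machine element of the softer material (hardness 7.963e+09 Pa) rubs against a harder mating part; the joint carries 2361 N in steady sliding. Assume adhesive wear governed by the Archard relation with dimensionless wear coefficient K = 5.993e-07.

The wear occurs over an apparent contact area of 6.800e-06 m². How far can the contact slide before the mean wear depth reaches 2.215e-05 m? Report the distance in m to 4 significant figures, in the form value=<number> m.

value=847.7 m

All working math maintains full precision; intermediate values are shown rounded; a lone final rounding, at four significant digits.
Restated in SI base units: W = 2361 N, H = 7.963e+09 Pa, K = 5.993e-07.
At the depth limit, V_lim = h_lim·A = 2.215e-05 · 6.800e-06 = 1.506e-10 m³.
Inverting, life L = V_lim·H/(K·W) = 1.506e-10 · 7.963e+09 / (5.993e-07 · 2361) = 847.7 m.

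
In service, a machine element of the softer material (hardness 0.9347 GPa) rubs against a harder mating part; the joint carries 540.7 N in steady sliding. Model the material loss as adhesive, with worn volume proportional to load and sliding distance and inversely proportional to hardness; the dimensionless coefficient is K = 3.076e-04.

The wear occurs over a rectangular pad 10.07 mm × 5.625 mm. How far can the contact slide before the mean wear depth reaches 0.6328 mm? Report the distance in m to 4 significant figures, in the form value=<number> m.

All working math holds exact precision — displayed values are rounded, and rounded once at the end, at four significant figures.
Convert: Hardness H = 0.9347 GPa = 9.347e+08 Pa.
Convert: Pad sides 10.07 mm × 5.625 mm = 0.01007 m × 0.005625 m. Contact area A = 0.01007 m × 0.005625 m = 5.664e-05 m².
Convert: Depth limit h_lim = 0.6328 mm = 6.328e-04 m.
Expressed in SI base units: W = 540.7 N, H = 9.347e+08 Pa, K = 3.076e-04.
Permissible volume V_lim = h_lim·A = 6.328e-04 · 5.664e-05 = 3.584e-08 m³.
So the life L = V_lim·H/(K·W) = 3.584e-08 · 9.347e+08 / (3.076e-04 · 540.7) = 201.4 m.

value=201.4 m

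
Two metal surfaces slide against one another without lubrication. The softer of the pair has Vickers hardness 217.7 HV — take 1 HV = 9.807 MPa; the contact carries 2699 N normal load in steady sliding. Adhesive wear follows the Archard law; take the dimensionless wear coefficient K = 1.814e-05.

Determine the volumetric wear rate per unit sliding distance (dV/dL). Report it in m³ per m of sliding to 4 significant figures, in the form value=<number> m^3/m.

value=2.293e-11 m^3/m

Intermediates appear rounded; each operation runs at exact precision; rounded just once: 4 significant figures.
Convert: Hardness H = 217.7 HV × 9.807 MPa/HV = 2135 MPa = 2.135e+09 Pa.
As SI base values: W = 2699 N, H = 2.135e+09 Pa, K = 1.814e-05.
Sliding wear rate dV/dL = K·W/H (no L dependence): 1.814e-05 · 2699 / 2.135e+09 = 2.293e-11 m³/m.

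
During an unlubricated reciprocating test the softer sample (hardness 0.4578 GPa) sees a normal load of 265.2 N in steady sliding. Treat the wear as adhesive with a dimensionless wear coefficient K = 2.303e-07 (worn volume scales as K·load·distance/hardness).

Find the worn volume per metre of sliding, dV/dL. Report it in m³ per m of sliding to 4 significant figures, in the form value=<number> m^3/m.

Intermediates are printed rounded. All arithmetic keeps full float precision; one last rounding: four significant figures.
Convert: Hardness H = 0.4578 GPa = 4.578e+08 Pa.
SI base units throughout: W = 265.2 N, H = 4.578e+08 Pa, K = 2.303e-07.
The wear rate dV/dL = K·W/H, so: 2.303e-07 · 265.2 / 4.578e+08 = 1.334e-13 m³/m.

value=1.334e-13 m^3/m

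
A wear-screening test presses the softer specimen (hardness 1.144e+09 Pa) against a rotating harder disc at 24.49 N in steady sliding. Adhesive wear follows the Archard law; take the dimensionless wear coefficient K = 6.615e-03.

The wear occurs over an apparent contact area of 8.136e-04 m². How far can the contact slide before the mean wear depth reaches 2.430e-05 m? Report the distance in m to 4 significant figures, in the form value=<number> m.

Each operation holds exact precision; printed values are rounded, and a single final rounding: 4 significant digits.
Restated in SI base units: W = 24.49 N, H = 1.144e+09 Pa, K = 6.615e-03.
Allowed volume V_lim = h_lim·A = 2.430e-05 · 8.136e-04 = 1.977e-08 m³.
Sliding life L = V_lim·H/(K·W) = 1.977e-08 · 1.144e+09 / (6.615e-03 · 24.49) = 139.6 m.

value=139.6 m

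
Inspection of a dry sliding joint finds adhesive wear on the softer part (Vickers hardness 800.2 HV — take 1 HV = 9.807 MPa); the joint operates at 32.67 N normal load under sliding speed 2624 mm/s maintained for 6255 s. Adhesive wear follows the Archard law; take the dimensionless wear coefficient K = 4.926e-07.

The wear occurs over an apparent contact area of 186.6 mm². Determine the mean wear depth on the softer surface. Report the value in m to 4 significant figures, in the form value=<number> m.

value=1.804e-07 m

Shown intermediates are rounded; the algebra runs at full float precision; one final rounding to four significant digits.
Convert: Sliding speed v = 2624 mm/s = 2.624 m/s. Path length L = v·t = 2.624 m/s × 6255 s = 1.641e+04 m.
Convert: Hardness H = 800.2 HV × 9.807 MPa/HV = 7848 MPa = 7.848e+09 Pa.
Convert: Contact area A = 186.6 mm² = 1.866e-04 m².
Collected in SI base units: W = 32.67 N, H = 7.848e+09 Pa, K = 4.926e-07.
Apply Archard: V = K·W·L/H = 4.926e-07 · 32.67 · 1.641e+04 / 7.848e+09 = 3.366e-11 m³.
Wear depth h = V/A = 3.366e-11 / 1.866e-04 = 1.804e-07 m.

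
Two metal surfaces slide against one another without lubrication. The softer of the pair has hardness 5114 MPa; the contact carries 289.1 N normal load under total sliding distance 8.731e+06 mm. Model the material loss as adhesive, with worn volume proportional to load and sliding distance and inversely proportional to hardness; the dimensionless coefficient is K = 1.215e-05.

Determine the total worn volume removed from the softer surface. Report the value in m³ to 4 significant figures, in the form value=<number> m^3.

All working math maintains full precision — intermediate values are printed rounded — a lone final rounding: 4 significant figures.
Distance covered L = 8.731e+06 mm = 8731 m.
Hardness H = 5114 MPa = 5.114e+09 Pa.
In SI base units, W = 289.1 N, H = 5.114e+09 Pa, K = 1.215e-05.
Worn volume V = K·W·L/H = 1.215e-05 · 289.1 · 8731 / 5.114e+09 = 5.997e-09 m³.

value=5.997e-09 m^3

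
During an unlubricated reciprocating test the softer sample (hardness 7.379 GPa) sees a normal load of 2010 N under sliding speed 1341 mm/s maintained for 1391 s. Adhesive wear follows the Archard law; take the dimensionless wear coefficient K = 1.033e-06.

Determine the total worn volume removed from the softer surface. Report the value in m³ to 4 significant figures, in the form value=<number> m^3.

Every step runs at full precision; intermediate values are displayed rounded — one final rounding, at 4 significant digits.
Sliding speed v = 1341 mm/s = 1.341 m/s. Distance covered L = v·t = 1.341 m/s × 1391 s = 1865 m.
Hardness H = 7.379 GPa = 7.379e+09 Pa.
Collected in SI base units: W = 2010 N, H = 7.379e+09 Pa, K = 1.033e-06.
The Archard volume V = K·W·L/H = 1.033e-06 · 2010 · 1865 / 7.379e+09 = 5.249e-10 m³.

value=5.249e-10 m^3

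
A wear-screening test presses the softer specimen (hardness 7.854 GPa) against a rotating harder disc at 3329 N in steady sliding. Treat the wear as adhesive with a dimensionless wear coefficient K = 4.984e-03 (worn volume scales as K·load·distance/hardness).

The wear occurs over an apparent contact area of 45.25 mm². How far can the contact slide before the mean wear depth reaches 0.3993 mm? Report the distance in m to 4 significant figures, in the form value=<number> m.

The algebra runs at exact precision; quoted intermediates are rounded; a single final rounding: 4 significant digits.
Hardness H = 7.854 GPa = 7.854e+09 Pa.
Contact area A = 45.25 mm² = 4.525e-05 m².
Depth limit h_lim = 0.3993 mm = 3.993e-04 m.
Expressed in SI base units: W = 3329 N, H = 7.854e+09 Pa, K = 4.984e-03.
At the depth limit, V_lim = h_lim·A = 3.993e-04 · 4.525e-05 = 1.807e-08 m³.
Life L = V_lim·H/(K·W) = 1.807e-08 · 7.854e+09 / (4.984e-03 · 3329) = 8.553 m.

value=8.553 m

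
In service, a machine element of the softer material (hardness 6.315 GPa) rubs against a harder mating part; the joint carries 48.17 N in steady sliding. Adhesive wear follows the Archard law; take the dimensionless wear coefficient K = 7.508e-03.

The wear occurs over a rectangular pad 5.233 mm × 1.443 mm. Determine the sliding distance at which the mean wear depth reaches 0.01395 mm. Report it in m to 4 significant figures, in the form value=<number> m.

Each operation runs at full float precision. Intermediates are shown rounded; a lone final rounding to four significant figures.
Convert: Hardness H = 6.315 GPa = 6.315e+09 Pa.
Convert: Pad sides 5.233 mm × 1.443 mm = 0.005233 m × 0.001443 m. Contact area A = 0.005233 m × 0.001443 m = 7.551e-06 m².
Convert: Depth limit h_lim = 0.01395 mm = 1.395e-05 m.
Restated in SI base units: W = 48.17 N, H = 6.315e+09 Pa, K = 7.508e-03.
Permissible volume V_lim = h_lim·A = 1.395e-05 · 7.551e-06 = 1.053e-10 m³.
Thus life L = V_lim·H/(K·W) = 1.053e-10 · 6.315e+09 / (7.508e-03 · 48.17) = 1.839 m.

value=1.839 m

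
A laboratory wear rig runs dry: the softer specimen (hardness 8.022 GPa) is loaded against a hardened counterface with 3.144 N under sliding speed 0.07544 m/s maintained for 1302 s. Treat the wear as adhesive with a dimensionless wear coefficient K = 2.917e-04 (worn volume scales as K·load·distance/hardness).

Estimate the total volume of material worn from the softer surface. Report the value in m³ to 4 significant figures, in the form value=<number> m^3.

value=1.123e-11 m^3

The intermediates are shown rounded — all working math carries exact precision; one last rounding to 4 significant digits.
Convert: Total distance L = v·t = 0.07544 m/s × 1302 s = 98.22 m.
Convert: Hardness H = 8.022 GPa = 8.022e+09 Pa.
SI base units throughout: W = 3.144 N, H = 8.022e+09 Pa, K = 2.917e-04.
By Archard's law, V = K·W·L/H = 2.917e-04 · 3.144 · 98.22 / 8.022e+09 = 1.123e-11 m³.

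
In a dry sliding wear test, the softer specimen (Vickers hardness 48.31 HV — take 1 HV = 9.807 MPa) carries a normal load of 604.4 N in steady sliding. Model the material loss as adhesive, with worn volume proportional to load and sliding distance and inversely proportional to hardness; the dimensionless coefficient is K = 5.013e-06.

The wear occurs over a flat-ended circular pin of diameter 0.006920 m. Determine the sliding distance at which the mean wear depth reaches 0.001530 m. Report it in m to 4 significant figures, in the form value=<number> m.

value=8998 m

Quoted intermediates are rounded; the algebra maintains full float precision — a single final rounding to four significant figures.
Convert: Hardness H = 48.31 HV × 9.807 MPa/HV = 473.8 MPa = 4.738e+08 Pa.
Convert: Contact area A = π·d²/4 = π·(0.006920 m)²/4 = 3.761e-05 m².
In SI base units, W = 604.4 N, H = 4.738e+08 Pa, K = 5.013e-06.
Wearable volume V_lim = h_lim·A = 0.001530 · 3.761e-05 = 5.754e-08 m³.
So the life L = V_lim·H/(K·W) = 5.754e-08 · 4.738e+08 / (5.013e-06 · 604.4) = 8998 m.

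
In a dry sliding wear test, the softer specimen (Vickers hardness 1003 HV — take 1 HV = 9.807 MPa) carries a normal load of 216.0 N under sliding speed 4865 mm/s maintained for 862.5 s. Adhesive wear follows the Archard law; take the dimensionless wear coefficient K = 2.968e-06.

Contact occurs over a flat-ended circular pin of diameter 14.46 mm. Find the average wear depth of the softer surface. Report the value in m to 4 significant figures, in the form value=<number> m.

The computation runs at full precision — printed values are rounded — a single final rounding: four significant digits.
Convert: Sliding speed v = 4865 mm/s = 4.865 m/s. Total distance L = v·t = 4.865 m/s × 862.5 s = 4196 m.
Convert: Hardness H = 1003 HV × 9.807 MPa/HV = 9836 MPa = 9.836e+09 Pa.
Convert: Pin diameter d = 14.46 mm = 0.01446 m. Contact area A = π·d²/4 = π·(0.01446 m)²/4 = 1.642e-04 m².
Restated in SI base units: W = 216.0 N, H = 9.836e+09 Pa, K = 2.968e-06.
Archard volume V = K·W·L/H = 2.968e-06 · 216.0 · 4196 / 9.836e+09 = 2.735e-10 m³.
Depth of wear h = V/A = 2.735e-10 / 1.642e-04 = 1.665e-06 m.

value=1.665e-06 m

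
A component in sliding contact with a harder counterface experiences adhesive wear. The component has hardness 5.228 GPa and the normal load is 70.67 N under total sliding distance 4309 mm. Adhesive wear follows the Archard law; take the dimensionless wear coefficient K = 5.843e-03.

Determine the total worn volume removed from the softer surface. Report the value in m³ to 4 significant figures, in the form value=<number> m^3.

Printed values are rounded; the algebra holds full float precision — rounded once at the end, at four significant digits.
Convert: Sliding distance L = 4309 mm = 4.309 m.
Convert: Hardness H = 5.228 GPa = 5.228e+09 Pa.
Expressed in SI base units: W = 70.67 N, H = 5.228e+09 Pa, K = 5.843e-03.
Archard relation: V = K·W·L/H = 5.843e-03 · 70.67 · 4.309 / 5.228e+09 = 3.403e-10 m³.

value=3.403e-10 m^3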